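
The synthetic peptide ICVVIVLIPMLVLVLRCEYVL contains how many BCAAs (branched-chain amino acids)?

V, L, and I make up the branched-chain aliphatic group.
Matching residues: I1, V3, V4, I5, V6, L7, I8, L11, V12, L13, V14, L15, V20, L21.

14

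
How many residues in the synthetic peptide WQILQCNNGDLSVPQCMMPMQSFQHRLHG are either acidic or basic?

4

Acidic: D, E. Basic: H, K, R.
Acidic residues here: D10 (1).
Basic residues here: H25, R26, H28 (3).
The two groups share no amino acid, so total = 1 + 3 = 4.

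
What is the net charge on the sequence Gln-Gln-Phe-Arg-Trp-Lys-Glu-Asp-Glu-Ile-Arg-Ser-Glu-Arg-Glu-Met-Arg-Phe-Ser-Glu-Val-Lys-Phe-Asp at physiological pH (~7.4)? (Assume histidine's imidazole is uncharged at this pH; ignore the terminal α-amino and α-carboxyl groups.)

The side chains ionized at physiological pH are Lys/Arg (+1) and Asp/Glu (−1); with His treated as neutral, nothing else contributes.
Positive (K, R): Arg4, Lys6, Arg11, Arg14, Arg17, Lys22 → +6.
Negative (D, E): Glu7, Asp8, Glu9, Glu13, Glu15, Glu20, Asp24 → −7.
Net charge = (+6) + (−7) = −1.

-1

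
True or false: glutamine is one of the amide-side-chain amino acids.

True

Only N (asparagine) and Q (glutamine) carry a side-chain carboxamide.
Glutamine is in this group.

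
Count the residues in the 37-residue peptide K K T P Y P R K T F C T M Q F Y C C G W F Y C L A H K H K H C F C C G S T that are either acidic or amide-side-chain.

Acidic: D, E. Amide-side-chain: N, Q.
Acidic residues here: none (0).
Amide-side-chain residues here: Q14 (1).
The two groups share no amino acid, so total = 0 + 1 = 1.

1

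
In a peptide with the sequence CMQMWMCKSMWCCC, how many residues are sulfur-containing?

Only Cys (C) and Met (M) have a sulfur atom in the side chain.
Matching residues: C1, M2, M4, M6, C7, M10, C12, C13, C14.

9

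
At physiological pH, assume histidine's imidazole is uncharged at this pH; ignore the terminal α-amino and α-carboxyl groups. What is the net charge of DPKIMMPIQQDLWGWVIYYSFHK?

The side chains ionized at physiological pH are Lys/Arg (+1) and Asp/Glu (−1); with His treated as neutral, nothing else contributes.
Positive (K, R): K3, K23 → +2.
Negative (D, E): D1, D11 → −2.
Net charge = (+2) + (−2) = 0.

0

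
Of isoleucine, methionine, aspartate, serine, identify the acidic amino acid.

Only D (aspartate) and E (glutamate) carry a side-chain carboxylic acid.
Of the listed options, only aspartate belongs to this group.

aspartate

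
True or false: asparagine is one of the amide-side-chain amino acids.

True

Only N (asparagine) and Q (glutamine) carry a side-chain carboxamide.
Asparagine is in this group.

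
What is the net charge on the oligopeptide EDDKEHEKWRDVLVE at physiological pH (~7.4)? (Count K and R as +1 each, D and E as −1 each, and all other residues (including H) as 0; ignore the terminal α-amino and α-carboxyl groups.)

-4

Positive (K, R): K4, K8, R10 → +3.
Negative (D, E): E1, D2, D3, E5, E7, D11, E15 → −7.
Net charge = (+3) + (−7) = −4.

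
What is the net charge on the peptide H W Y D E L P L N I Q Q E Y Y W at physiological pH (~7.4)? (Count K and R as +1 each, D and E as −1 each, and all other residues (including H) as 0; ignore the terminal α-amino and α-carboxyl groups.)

Positive (K, R): none → +0.
Negative (D, E): D4, E5, E13 → −3.
Net charge = (+0) + (−3) = −3.

-3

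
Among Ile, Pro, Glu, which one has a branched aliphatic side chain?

Ile

The BCAAs are Val, Leu, and Ile — aliphatic side chains with a branch point.
Of the listed options, only Ile belongs to this group.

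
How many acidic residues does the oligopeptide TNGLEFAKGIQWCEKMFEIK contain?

The acidic residues are Asp (D) and Glu (E), whose side chains end in a carboxylate group.
Matching residues: E5, E14, E18.

3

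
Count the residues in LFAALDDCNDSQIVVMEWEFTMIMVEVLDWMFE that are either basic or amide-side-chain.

2

Basic: H, K, R. Amide-side-chain: N, Q.
Basic residues here: none (0).
Amide-side-chain residues here: N9, Q12 (2).
The two groups share no amino acid, so total = 0 + 2 = 2.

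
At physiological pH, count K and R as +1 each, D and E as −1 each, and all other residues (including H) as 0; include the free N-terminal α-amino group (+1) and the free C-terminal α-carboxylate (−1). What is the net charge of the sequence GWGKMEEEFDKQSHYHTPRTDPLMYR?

-1

Positive (K, R): K4, K11, R19, R26 → +4.
Negative (D, E): E6, E7, E8, D10, D21 → −5.
The N-terminus (+1) and C-terminus (−1) cancel.
Net charge = (+4) + (−5) = −1.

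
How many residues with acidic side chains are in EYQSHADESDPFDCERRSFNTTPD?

Aspartate (D) and glutamate (E) have carboxylic-acid side chains and are the acidic amino acids.
Matching residues: E1, D7, E8, D10, D13, E15, D24.

7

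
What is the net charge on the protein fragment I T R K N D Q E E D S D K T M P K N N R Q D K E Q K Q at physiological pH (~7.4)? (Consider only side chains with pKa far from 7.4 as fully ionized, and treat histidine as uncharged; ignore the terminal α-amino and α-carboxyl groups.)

At pH ~7.4 the Lys and Arg side chains are protonated (+1), the Asp and Glu side chains are deprotonated (−1), and with His taken as neutral all other side chains carry no charge.
Positive (K, R): R3, K4, K13, K17, R20, K23, K26 → +7.
Negative (D, E): D6, E8, E9, D10, D12, D22, E24 → −7.
Net charge = (+7) + (−7) = 0.

0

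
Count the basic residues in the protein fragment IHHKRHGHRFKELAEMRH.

10

K, R, and H are the three residues with basic side chains (ε-amine, guanidinium, and imidazole respectively).
Matching residues: H2, H3, K4, R5, H6, H8, R9, K11, R17, H18.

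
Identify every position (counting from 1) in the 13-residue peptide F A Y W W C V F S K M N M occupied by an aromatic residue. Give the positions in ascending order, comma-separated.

1, 3, 4, 5, 8

Phenylalanine (F), tryptophan (W), and tyrosine (Y) have aromatic ring side chains.
Matching residues: F1, Y3, W4, W5, F8.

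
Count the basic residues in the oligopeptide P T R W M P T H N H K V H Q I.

5

K, R, and H are the three residues with basic side chains (ε-amine, guanidinium, and imidazole respectively).
Matching residues: R3, H8, H10, K11, H13.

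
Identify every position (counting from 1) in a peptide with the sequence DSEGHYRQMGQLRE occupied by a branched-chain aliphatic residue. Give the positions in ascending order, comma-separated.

12

Valine (V), leucine (L), and isoleucine (I) are the branched-chain amino acids.
Matching residues: L12.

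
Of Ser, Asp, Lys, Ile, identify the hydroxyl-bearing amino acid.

Ser

S, T, and Y are the three residues with a side-chain hydroxyl.
Of the listed options, only Ser belongs to this group.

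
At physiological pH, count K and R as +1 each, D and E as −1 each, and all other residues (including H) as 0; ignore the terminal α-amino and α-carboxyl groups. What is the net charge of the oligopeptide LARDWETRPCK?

+1

Positive (K, R): R3, R8, K11 → +3.
Negative (D, E): D4, E6 → −2.
Net charge = (+3) + (−2) = +1.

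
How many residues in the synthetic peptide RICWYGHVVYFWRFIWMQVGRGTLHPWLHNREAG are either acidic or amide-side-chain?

3

Acidic: D, E. Amide-side-chain: N, Q.
Acidic residues here: E32 (1).
Amide-side-chain residues here: Q18, N30 (2).
The two groups share no amino acid, so total = 1 + 2 = 3.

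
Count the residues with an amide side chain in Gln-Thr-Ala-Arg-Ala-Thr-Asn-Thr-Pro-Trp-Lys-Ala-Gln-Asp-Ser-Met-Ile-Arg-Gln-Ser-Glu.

The amide-side-chain residues are Asn (N) and Gln (Q).
Matching residues: Gln1, Asn7, Gln13, Gln19.

4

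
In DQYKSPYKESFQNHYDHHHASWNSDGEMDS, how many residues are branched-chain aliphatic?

0

Valine (V), leucine (L), and isoleucine (I) are the branched-chain amino acids.
None of the 30 residues belong to this group.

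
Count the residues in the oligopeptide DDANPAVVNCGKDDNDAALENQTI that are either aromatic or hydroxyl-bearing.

1

Aromatic: F, W, Y. Hydroxyl-bearing: S, T, Y.
Aromatic residues here: none (0).
Hydroxyl-bearing residues here: T23 (1).
(Y belongs to both groups, but none appear in this sequence.) Total = 0 + 1 = 1.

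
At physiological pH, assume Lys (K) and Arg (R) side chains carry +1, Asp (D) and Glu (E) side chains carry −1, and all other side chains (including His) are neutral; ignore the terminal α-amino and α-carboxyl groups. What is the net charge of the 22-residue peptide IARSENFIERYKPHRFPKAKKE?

+4

Positive (K, R): R3, R10, K12, R15, K18, K20, K21 → +7.
Negative (D, E): E5, E9, E22 → −3.
Net charge = (+7) + (−3) = +4.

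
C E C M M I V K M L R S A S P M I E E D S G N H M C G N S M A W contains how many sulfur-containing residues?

9

Only Cys (C) and Met (M) have a sulfur atom in the side chain.
Matching residues: C1, C3, M4, M5, M9, M16, M25, C26, M30.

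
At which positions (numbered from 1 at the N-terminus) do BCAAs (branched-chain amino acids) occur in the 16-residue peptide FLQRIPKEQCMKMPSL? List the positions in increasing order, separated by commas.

2, 5, 16

The BCAAs are Val, Leu, and Ile — aliphatic side chains with a branch point.
Matching residues: L2, I5, L16.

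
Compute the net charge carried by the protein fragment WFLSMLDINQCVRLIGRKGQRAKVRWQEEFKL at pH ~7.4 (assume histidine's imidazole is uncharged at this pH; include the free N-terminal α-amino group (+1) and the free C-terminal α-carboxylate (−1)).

+4

Near pH 7.4, K and R contribute +1 each, D and E contribute −1 each, and every other side chain (His included, as stated) is uncharged.
Positive (K, R): R13, R17, K18, R21, K23, R25, K31 → +7.
Negative (D, E): D7, E28, E29 → −3.
The N-terminus (+1) and C-terminus (−1) cancel.
Net charge = (+7) + (−3) = +4.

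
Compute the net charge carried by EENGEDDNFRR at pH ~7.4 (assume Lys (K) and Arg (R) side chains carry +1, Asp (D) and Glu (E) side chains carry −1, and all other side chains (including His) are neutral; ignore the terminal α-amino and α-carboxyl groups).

-3

Positive (K, R): R10, R11 → +2.
Negative (D, E): E1, E2, E5, D6, D7 → −5.
Net charge = (+2) + (−5) = −3.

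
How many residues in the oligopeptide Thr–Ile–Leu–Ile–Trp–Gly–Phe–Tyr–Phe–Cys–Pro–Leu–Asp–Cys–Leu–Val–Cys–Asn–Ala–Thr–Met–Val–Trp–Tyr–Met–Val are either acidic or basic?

Acidic: D, E. Basic: H, K, R.
Acidic residues here: Asp13 (1).
Basic residues here: none (0).
The two groups share no amino acid, so total = 1 + 0 = 1.

1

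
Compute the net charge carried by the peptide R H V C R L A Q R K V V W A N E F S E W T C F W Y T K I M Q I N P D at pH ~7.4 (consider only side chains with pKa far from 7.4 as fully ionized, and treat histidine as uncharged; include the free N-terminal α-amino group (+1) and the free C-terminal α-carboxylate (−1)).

At pH ~7.4 the Lys and Arg side chains are protonated (+1), the Asp and Glu side chains are deprotonated (−1), and with His taken as neutral all other side chains carry no charge.
Positive (K, R): R1, R5, R9, K10, K27 → +5.
Negative (D, E): E16, E19, D34 → −3.
The N-terminus (+1) and C-terminus (−1) cancel.
Net charge = (+5) + (−3) = +2.

+2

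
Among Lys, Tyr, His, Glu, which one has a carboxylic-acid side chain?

Aspartate (D) and glutamate (E) have carboxylic-acid side chains and are the acidic amino acids.
Of the listed options, only Glu belongs to this group.

Glu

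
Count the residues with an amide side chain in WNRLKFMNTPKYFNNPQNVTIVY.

The amide-side-chain residues are Asn (N) and Gln (Q).
Matching residues: N2, N8, N14, N15, Q17, N18.

6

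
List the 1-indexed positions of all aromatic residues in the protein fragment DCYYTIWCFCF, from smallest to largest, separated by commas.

3, 4, 7, 9, 11

The aromatic amino acids are Phe (F, benzyl), Trp (W, indole), and Tyr (Y, phenol).
Matching residues: Y3, Y4, W7, F9, F11.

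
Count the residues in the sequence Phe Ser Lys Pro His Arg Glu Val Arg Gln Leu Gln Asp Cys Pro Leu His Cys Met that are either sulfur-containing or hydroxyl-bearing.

4

Sulfur-containing: C, M. Hydroxyl-bearing: S, T, Y.
Sulfur-containing residues here: Cys14, Cys18, Met19 (3).
Hydroxyl-bearing residues here: Ser2 (1).
The two groups share no amino acid, so total = 3 + 1 = 4.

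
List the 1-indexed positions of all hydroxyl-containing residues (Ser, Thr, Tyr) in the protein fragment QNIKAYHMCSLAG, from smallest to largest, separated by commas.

Matching residues: Y6, S10.

6, 10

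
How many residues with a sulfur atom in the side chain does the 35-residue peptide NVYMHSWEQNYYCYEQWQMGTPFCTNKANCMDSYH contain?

6

Only Cys (C) and Met (M) have a sulfur atom in the side chain.
Matching residues: M4, C13, M19, C24, C30, M31.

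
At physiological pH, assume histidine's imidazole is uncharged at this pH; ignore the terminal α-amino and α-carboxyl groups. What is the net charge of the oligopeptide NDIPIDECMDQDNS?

The side chains ionized at physiological pH are Lys/Arg (+1) and Asp/Glu (−1); with His treated as neutral, nothing else contributes.
Positive (K, R): none → +0.
Negative (D, E): D2, D6, E7, D10, D12 → −5.
Net charge = (+0) + (−5) = −5.

-5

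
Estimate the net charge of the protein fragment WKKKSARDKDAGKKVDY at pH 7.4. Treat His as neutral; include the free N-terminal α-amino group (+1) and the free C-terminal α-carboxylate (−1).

+4

Near pH 7.4, K and R contribute +1 each, D and E contribute −1 each, and every other side chain (His included, as stated) is uncharged.
Positive (K, R): K2, K3, K4, R7, K9, K13, K14 → +7.
Negative (D, E): D8, D10, D16 → −3.
The N-terminus (+1) and C-terminus (−1) cancel.
Net charge = (+7) + (−3) = +4.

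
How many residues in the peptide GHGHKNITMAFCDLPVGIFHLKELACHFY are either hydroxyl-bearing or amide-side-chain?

Hydroxyl-bearing: S, T, Y. Amide-side-chain: N, Q.
Hydroxyl-bearing residues here: T8, Y29 (2).
Amide-side-chain residues here: N6 (1).
The two groups share no amino acid, so total = 2 + 1 = 3.

3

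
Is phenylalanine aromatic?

The aromatic amino acids are Phe (F, benzyl), Trp (W, indole), and Tyr (Y, phenol).
Phenylalanine is in this group.

Yes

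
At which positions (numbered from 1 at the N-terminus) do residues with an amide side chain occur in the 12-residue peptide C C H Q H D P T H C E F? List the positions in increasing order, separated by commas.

4

Asparagine (N) and glutamine (Q) have uncharged amide side chains.
Matching residues: Q4.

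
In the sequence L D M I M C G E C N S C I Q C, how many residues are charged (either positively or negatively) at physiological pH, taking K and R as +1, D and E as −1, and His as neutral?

Charged side chains at pH ~7.4: K, R (positive); D, E (negative).
Matching residues: D2, E8.

2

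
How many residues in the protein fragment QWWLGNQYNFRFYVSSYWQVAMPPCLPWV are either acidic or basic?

1

Acidic: D, E. Basic: H, K, R.
Acidic residues here: none (0).
Basic residues here: R11 (1).
The two groups share no amino acid, so total = 0 + 1 = 1.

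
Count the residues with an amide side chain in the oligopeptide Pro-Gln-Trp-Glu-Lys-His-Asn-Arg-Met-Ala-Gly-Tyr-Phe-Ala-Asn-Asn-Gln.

Asparagine (N) and glutamine (Q) have uncharged amide side chains.
Matching residues: Gln2, Asn7, Asn15, Asn16, Gln17.

5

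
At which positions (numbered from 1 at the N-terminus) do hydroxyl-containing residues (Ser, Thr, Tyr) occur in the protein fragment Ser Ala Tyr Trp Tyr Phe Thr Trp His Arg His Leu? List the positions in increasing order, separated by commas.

Matching residues: Ser1, Tyr3, Tyr5, Thr7.

1, 3, 5, 7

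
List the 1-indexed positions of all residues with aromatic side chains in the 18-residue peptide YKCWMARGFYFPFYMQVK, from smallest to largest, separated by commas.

F, W, and Y each carry an aromatic ring on the side chain.
Matching residues: Y1, W4, F9, Y10, F11, F13, Y14.

1, 4, 9, 10, 11, 13, 14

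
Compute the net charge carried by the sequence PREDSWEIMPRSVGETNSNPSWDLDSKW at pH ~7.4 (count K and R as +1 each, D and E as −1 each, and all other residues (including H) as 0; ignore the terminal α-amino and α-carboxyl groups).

-3

Positive (K, R): R2, R11, K27 → +3.
Negative (D, E): E3, D4, E7, E15, D23, D25 → −6.
Net charge = (+3) + (−6) = −3.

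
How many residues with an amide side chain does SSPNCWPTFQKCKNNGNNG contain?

Asparagine (N) and glutamine (Q) have uncharged amide side chains.
Matching residues: N4, Q10, N14, N15, N17, N18.

6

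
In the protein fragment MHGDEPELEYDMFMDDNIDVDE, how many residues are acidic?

Only D (aspartate) and E (glutamate) carry a side-chain carboxylic acid.
Matching residues: D4, E5, E7, E9, D11, D15, D16, D19, D21, E22.

10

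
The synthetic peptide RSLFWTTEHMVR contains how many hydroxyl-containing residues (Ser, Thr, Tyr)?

3

Matching residues: S2, T6, T7.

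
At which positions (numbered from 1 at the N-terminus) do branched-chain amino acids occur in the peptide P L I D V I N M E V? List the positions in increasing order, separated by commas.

2, 3, 5, 6, 10

V, L, and I make up the branched-chain aliphatic group.
Matching residues: L2, I3, V5, I6, V10.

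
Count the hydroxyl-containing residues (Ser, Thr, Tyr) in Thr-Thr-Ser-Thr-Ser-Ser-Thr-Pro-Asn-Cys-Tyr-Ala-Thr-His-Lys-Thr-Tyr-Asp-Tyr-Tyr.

Matching residues: Thr1, Thr2, Ser3, Thr4, Ser5, Ser6, Thr7, Tyr11, Thr13, Thr16, Tyr17, Tyr19, Tyr20.

13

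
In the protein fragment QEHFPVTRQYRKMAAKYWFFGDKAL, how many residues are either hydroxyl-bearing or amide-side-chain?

Hydroxyl-bearing: S, T, Y. Amide-side-chain: N, Q.
Hydroxyl-bearing residues here: T7, Y10, Y17 (3).
Amide-side-chain residues here: Q1, Q9 (2).
The two groups share no amino acid, so total = 3 + 2 = 5.

5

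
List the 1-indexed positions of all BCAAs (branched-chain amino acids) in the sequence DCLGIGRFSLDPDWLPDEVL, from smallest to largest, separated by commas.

3, 5, 10, 15, 19, 20

V, L, and I make up the branched-chain aliphatic group.
Matching residues: L3, I5, L10, L15, V19, L20.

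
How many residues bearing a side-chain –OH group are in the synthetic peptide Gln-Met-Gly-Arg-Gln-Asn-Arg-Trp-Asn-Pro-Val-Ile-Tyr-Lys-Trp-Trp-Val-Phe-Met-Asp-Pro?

Serine (S), threonine (T), and tyrosine (Y) each carry a hydroxyl group on the side chain.
Matching residues: Tyr13.

1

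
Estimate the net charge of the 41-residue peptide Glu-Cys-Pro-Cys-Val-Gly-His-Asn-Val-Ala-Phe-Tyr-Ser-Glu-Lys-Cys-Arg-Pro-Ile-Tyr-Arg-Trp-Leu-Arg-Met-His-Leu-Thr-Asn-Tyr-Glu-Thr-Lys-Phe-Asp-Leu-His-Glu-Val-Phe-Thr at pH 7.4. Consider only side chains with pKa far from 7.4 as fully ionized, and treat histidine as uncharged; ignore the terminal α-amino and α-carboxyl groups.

At pH ~7.4 the Lys and Arg side chains are protonated (+1), the Asp and Glu side chains are deprotonated (−1), and with His taken as neutral all other side chains carry no charge.
Positive (K, R): Lys15, Arg17, Arg21, Arg24, Lys33 → +5.
Negative (D, E): Glu1, Glu14, Glu31, Asp35, Glu38 → −5.
Net charge = (+5) + (−5) = 0.

0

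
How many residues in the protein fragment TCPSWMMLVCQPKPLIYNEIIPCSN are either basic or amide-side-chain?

4

Basic: H, K, R. Amide-side-chain: N, Q.
Basic residues here: K13 (1).
Amide-side-chain residues here: Q11, N18, N25 (3).
The two groups share no amino acid, so total = 1 + 3 = 4.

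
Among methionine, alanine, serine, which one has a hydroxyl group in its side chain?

The –OH-bearing residues are Ser, Thr (aliphatic alcohols), and Tyr (phenol).
Of the listed options, only serine belongs to this group.

serine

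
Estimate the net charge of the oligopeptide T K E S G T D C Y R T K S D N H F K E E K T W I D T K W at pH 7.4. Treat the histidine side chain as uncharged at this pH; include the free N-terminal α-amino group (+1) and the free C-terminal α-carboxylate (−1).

0

Near pH 7.4, K and R contribute +1 each, D and E contribute −1 each, and every other side chain (His included, as stated) is uncharged.
Positive (K, R): K2, R10, K12, K18, K21, K27 → +6.
Negative (D, E): E3, D7, D14, E19, E20, D25 → −6.
The N-terminus (+1) and C-terminus (−1) cancel.
Net charge = (+6) + (−6) = 0.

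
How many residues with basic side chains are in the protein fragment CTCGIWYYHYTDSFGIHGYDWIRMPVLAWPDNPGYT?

3

Lysine (K), arginine (R), and histidine (H) have basic, nitrogen-containing side chains.
Matching residues: H9, H17, R23.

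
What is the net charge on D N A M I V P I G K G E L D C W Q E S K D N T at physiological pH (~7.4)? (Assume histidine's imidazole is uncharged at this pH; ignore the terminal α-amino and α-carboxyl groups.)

-3

Near pH 7.4, K and R contribute +1 each, D and E contribute −1 each, and every other side chain (His included, as stated) is uncharged.
Positive (K, R): K10, K20 → +2.
Negative (D, E): D1, E12, D14, E18, D21 → −5.
Net charge = (+2) + (−5) = −3.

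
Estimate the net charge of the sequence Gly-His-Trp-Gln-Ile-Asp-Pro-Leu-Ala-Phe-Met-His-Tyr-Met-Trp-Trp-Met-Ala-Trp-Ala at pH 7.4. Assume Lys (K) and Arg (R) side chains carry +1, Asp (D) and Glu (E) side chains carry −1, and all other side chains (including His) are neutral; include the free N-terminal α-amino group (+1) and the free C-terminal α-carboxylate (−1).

Positive (K, R): none → +0.
Negative (D, E): Asp6 → −1.
The N-terminus (+1) and C-terminus (−1) cancel.
Net charge = (+0) + (−1) = −1.

-1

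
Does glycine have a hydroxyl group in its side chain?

No

Serine (S), threonine (T), and tyrosine (Y) each carry a hydroxyl group on the side chain.
Glycine is not in this group.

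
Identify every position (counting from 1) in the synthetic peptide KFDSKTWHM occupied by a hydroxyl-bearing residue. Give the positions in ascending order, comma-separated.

4, 6

S, T, and Y are the three residues with a side-chain hydroxyl.
Matching residues: S4, T6.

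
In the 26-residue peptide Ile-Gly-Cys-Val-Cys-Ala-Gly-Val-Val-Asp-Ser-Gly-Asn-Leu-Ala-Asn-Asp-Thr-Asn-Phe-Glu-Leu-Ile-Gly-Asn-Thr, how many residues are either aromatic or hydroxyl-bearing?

4

Aromatic: F, W, Y. Hydroxyl-bearing: S, T, Y.
Aromatic residues here: Phe20 (1).
Hydroxyl-bearing residues here: Ser11, Thr18, Thr26 (3).
(Y belongs to both groups, but none appear in this sequence.) Total = 1 + 3 = 4.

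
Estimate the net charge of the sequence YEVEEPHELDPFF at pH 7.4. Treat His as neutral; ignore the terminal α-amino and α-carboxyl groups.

-5

At pH ~7.4 the Lys and Arg side chains are protonated (+1), the Asp and Glu side chains are deprotonated (−1), and with His taken as neutral all other side chains carry no charge.
Positive (K, R): none → +0.
Negative (D, E): E2, E4, E5, E8, D10 → −5.
Net charge = (+0) + (−5) = −5.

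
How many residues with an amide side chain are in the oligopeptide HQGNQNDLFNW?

5

Only N (asparagine) and Q (glutamine) carry a side-chain carboxamide.
Matching residues: Q2, N4, Q5, N6, N10.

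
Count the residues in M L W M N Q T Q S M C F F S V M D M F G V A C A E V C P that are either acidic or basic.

2

Acidic: D, E. Basic: H, K, R.
Acidic residues here: D17, E25 (2).
Basic residues here: none (0).
The two groups share no amino acid, so total = 2 + 0 = 2.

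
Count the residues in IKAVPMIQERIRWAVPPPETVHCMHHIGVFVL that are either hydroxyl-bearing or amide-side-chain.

Hydroxyl-bearing: S, T, Y. Amide-side-chain: N, Q.
Hydroxyl-bearing residues here: T20 (1).
Amide-side-chain residues here: Q8 (1).
The two groups share no amino acid, so total = 1 + 1 = 2.

2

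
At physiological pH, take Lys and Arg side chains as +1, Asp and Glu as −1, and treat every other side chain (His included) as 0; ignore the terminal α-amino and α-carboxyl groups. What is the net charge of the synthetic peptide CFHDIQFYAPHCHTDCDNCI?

-3

Positive (K, R): none → +0.
Negative (D, E): D4, D15, D17 → −3.
Net charge = (+0) + (−3) = −3.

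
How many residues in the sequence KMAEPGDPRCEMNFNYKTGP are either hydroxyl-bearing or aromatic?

3

Hydroxyl-bearing: S, T, Y. Aromatic: F, W, Y.
Hydroxyl-bearing residues here: Y16, T18 (2).
Aromatic residues here: F14, Y16 (2).
Y is in both groups, so the 1 Y residue must not be double-counted.
Total = 2 + 2 − 1 = 3.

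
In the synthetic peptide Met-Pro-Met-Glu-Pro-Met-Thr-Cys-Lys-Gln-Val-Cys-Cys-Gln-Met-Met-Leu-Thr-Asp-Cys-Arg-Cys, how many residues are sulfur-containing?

10

Only Cys (C) and Met (M) have a sulfur atom in the side chain.
Matching residues: Met1, Met3, Met6, Cys8, Cys12, Cys13, Met15, Met16, Cys20, Cys22.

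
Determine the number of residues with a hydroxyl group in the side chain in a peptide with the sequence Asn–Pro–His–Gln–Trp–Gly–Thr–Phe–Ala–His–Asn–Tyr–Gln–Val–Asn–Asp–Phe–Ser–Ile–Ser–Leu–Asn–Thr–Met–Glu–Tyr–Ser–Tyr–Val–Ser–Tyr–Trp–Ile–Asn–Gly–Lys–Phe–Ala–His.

Serine (S), threonine (T), and tyrosine (Y) each carry a hydroxyl group on the side chain.
Matching residues: Thr7, Tyr12, Ser18, Ser20, Thr23, Tyr26, Ser27, Tyr28, Ser30, Tyr31.

10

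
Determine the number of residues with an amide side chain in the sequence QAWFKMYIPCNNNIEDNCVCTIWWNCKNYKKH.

The amide-side-chain residues are Asn (N) and Gln (Q).
Matching residues: Q1, N11, N12, N13, N17, N25, N28.

7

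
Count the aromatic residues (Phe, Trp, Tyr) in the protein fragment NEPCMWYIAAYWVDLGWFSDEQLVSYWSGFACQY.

Matching residues: W6, Y7, Y11, W12, W17, F18, Y26, W27, F30, Y34.

10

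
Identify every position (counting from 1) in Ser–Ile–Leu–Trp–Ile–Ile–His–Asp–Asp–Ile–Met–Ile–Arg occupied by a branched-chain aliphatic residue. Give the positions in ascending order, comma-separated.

2, 3, 5, 6, 10, 12

The BCAAs are Val, Leu, and Ile — aliphatic side chains with a branch point.
Matching residues: Ile2, Leu3, Ile5, Ile6, Ile10, Ile12.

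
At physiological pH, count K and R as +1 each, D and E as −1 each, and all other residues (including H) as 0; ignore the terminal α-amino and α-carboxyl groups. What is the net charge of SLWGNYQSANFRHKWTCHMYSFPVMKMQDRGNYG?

+3

Positive (K, R): R12, K14, K26, R30 → +4.
Negative (D, E): D29 → −1.
Net charge = (+4) + (−1) = +3.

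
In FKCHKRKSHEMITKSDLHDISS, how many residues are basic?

8

Lysine (K), arginine (R), and histidine (H) have basic, nitrogen-containing side chains.
Matching residues: K2, H4, K5, R6, K7, H9, K14, H18.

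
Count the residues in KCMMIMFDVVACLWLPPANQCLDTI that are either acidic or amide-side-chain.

4

Acidic: D, E. Amide-side-chain: N, Q.
Acidic residues here: D8, D23 (2).
Amide-side-chain residues here: N19, Q20 (2).
The two groups share no amino acid, so total = 2 + 2 = 4.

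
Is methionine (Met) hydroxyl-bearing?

The –OH-bearing residues are Ser, Thr (aliphatic alcohols), and Tyr (phenol).
Methionine is not in this group.

No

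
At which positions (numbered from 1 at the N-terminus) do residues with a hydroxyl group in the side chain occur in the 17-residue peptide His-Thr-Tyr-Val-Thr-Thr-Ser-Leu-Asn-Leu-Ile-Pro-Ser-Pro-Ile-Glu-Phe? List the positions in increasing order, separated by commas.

2, 3, 5, 6, 7, 13

S, T, and Y are the three residues with a side-chain hydroxyl.
Matching residues: Thr2, Tyr3, Thr5, Thr6, Ser7, Ser13.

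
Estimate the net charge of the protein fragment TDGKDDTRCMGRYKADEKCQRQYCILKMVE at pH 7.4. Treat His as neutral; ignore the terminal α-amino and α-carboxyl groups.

+1

Near pH 7.4, K and R contribute +1 each, D and E contribute −1 each, and every other side chain (His included, as stated) is uncharged.
Positive (K, R): K4, R8, R12, K14, K18, R21, K27 → +7.
Negative (D, E): D2, D5, D6, D16, E17, E30 → −6.
Net charge = (+7) + (−6) = +1.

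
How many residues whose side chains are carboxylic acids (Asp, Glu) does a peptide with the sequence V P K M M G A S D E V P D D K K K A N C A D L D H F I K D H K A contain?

7

Matching residues: D9, E10, D13, D14, D22, D24, D29.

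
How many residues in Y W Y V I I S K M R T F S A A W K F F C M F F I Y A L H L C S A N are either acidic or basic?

4

Acidic: D, E. Basic: H, K, R.
Acidic residues here: none (0).
Basic residues here: K8, R10, K17, H28 (4).
The two groups share no amino acid, so total = 0 + 4 = 4.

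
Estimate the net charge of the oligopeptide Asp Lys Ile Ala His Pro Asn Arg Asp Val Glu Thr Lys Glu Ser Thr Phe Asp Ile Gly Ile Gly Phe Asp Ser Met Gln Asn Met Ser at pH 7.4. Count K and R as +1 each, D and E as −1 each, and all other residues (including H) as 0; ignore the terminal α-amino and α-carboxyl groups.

Positive (K, R): Lys2, Arg8, Lys13 → +3.
Negative (D, E): Asp1, Asp9, Glu11, Glu14, Asp18, Asp24 → −6.
Net charge = (+3) + (−6) = −3.

-3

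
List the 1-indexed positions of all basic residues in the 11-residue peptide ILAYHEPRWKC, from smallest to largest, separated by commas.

K, R, and H are the three residues with basic side chains (ε-amine, guanidinium, and imidazole respectively).
Matching residues: H5, R8, K10.

5, 8, 10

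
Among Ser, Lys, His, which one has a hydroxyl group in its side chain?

S, T, and Y are the three residues with a side-chain hydroxyl.
Of the listed options, only Ser belongs to this group.

Ser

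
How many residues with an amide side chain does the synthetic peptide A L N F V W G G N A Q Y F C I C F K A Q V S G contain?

4

Only N (asparagine) and Q (glutamine) carry a side-chain carboxamide.
Matching residues: N3, N9, Q11, Q20.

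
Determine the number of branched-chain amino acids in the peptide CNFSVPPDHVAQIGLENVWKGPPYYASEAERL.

V, L, and I make up the branched-chain aliphatic group.
Matching residues: V5, V10, I13, L15, V18, L32.

6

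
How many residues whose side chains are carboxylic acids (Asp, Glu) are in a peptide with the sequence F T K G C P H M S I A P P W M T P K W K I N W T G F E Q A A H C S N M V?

Matching residues: E27.

1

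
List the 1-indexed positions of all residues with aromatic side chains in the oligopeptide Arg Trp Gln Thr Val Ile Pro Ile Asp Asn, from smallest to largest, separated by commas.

2

Phenylalanine (F), tryptophan (W), and tyrosine (Y) have aromatic ring side chains.
Matching residues: Trp2.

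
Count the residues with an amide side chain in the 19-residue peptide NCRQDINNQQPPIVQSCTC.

Only N (asparagine) and Q (glutamine) carry a side-chain carboxamide.
Matching residues: N1, Q4, N7, N8, Q9, Q10, Q15.

7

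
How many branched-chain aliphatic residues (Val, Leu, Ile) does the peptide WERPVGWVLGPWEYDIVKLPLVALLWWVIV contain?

Matching residues: V5, V8, L9, I16, V17, L19, L21, V22, L24, L25, V28, I29, V30.

13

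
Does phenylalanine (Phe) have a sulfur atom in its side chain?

Only Cys (C) and Met (M) have a sulfur atom in the side chain.
Phenylalanine is not in this group.

No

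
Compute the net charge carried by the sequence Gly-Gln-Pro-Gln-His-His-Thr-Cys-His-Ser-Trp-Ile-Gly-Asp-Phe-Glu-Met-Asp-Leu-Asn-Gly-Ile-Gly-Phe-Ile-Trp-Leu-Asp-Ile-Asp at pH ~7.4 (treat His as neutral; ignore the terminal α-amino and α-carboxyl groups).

The side chains ionized at physiological pH are Lys/Arg (+1) and Asp/Glu (−1); with His treated as neutral, nothing else contributes.
Positive (K, R): none → +0.
Negative (D, E): Asp14, Glu16, Asp18, Asp28, Asp30 → −5.
Net charge = (+0) + (−5) = −5.

-5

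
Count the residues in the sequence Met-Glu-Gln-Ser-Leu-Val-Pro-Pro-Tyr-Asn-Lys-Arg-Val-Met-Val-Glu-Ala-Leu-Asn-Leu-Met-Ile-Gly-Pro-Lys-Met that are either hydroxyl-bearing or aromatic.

Hydroxyl-bearing: S, T, Y. Aromatic: F, W, Y.
Hydroxyl-bearing residues here: Ser4, Tyr9 (2).
Aromatic residues here: Tyr9 (1).
Y is in both groups, so the 1 Y residue must not be double-counted.
Total = 2 + 1 − 1 = 2.

2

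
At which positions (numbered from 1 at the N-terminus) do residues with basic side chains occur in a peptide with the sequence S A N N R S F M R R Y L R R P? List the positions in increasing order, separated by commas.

The basic amino acids are Lys (K), Arg (R), and His (H).
Matching residues: R5, R9, R10, R13, R14.

5, 9, 10, 13, 14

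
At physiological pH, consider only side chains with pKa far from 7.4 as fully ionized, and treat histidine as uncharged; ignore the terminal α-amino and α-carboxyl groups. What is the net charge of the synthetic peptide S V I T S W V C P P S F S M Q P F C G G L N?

At pH ~7.4 the Lys and Arg side chains are protonated (+1), the Asp and Glu side chains are deprotonated (−1), and with His taken as neutral all other side chains carry no charge.
Positive (K, R): none → +0.
Negative (D, E): none → −0.
Net charge = (+0) + (−0) = 0.

0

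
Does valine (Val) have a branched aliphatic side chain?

V, L, and I make up the branched-chain aliphatic group.
Valine is in this group.

Yes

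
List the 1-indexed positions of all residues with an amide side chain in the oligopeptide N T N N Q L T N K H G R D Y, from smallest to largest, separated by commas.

1, 3, 4, 5, 8

Only N (asparagine) and Q (glutamine) carry a side-chain carboxamide.
Matching residues: N1, N3, N4, Q5, N8.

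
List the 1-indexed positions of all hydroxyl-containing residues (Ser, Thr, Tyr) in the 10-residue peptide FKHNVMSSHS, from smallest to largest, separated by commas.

Matching residues: S7, S8, S10.

7, 8, 10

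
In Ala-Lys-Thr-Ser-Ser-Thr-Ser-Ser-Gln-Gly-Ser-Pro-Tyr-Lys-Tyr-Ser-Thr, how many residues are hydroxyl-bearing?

11

Serine (S), threonine (T), and tyrosine (Y) each carry a hydroxyl group on the side chain.
Matching residues: Thr3, Ser4, Ser5, Thr6, Ser7, Ser8, Ser11, Tyr13, Tyr15, Ser16, Thr17.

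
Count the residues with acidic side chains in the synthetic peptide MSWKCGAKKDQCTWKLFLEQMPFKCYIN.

2

The acidic residues are Asp (D) and Glu (E), whose side chains end in a carboxylate group.
Matching residues: D10, E19.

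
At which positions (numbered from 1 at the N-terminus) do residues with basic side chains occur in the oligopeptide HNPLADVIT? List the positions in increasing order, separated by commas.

Lysine (K), arginine (R), and histidine (H) have basic, nitrogen-containing side chains.
Matching residues: H1.

1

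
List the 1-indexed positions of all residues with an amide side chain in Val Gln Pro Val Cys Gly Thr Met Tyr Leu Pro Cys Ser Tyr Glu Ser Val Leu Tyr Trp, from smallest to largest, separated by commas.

Asparagine (N) and glutamine (Q) have uncharged amide side chains.
Matching residues: Gln2.

2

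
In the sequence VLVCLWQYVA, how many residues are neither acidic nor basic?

10

Acidic: D, E. Basic: K, R, H. All other residues are neither.
Matching residues: V1, L2, V3, C4, L5, W6, Q7, Y8, V9, A10.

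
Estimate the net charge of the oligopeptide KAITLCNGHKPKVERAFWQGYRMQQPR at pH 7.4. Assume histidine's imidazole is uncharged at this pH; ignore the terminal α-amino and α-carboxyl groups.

The side chains ionized at physiological pH are Lys/Arg (+1) and Asp/Glu (−1); with His treated as neutral, nothing else contributes.
Positive (K, R): K1, K10, K12, R15, R22, R27 → +6.
Negative (D, E): E14 → −1.
Net charge = (+6) + (−1) = +5.

+5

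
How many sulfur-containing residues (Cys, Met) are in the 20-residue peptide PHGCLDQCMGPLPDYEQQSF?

3

Matching residues: C4, C8, M9.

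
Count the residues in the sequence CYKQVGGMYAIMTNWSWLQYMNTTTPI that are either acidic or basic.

1

Acidic: D, E. Basic: H, K, R.
Acidic residues here: none (0).
Basic residues here: K3 (1).
The two groups share no amino acid, so total = 0 + 1 = 1.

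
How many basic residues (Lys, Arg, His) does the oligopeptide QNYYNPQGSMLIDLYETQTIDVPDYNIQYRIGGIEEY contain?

1

Matching residues: R30.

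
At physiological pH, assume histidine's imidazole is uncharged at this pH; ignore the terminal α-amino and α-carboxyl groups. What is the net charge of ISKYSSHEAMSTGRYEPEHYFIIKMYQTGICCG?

The side chains ionized at physiological pH are Lys/Arg (+1) and Asp/Glu (−1); with His treated as neutral, nothing else contributes.
Positive (K, R): K3, R14, K24 → +3.
Negative (D, E): E8, E16, E18 → −3.
Net charge = (+3) + (−3) = 0.

0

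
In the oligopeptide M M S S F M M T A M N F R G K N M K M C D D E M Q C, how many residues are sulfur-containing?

Only Cys (C) and Met (M) have a sulfur atom in the side chain.
Matching residues: M1, M2, M6, M7, M10, M17, M19, C20, M24, C26.

10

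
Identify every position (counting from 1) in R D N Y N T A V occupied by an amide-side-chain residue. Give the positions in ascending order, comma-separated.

3, 5

Only N (asparagine) and Q (glutamine) carry a side-chain carboxamide.
Matching residues: N3, N5.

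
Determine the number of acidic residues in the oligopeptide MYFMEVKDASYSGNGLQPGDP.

3

The acidic residues are Asp (D) and Glu (E), whose side chains end in a carboxylate group.
Matching residues: E5, D8, D20.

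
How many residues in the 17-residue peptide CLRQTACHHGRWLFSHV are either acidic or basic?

5

Acidic: D, E. Basic: H, K, R.
Acidic residues here: none (0).
Basic residues here: R3, H8, H9, R11, H16 (5).
The two groups share no amino acid, so total = 0 + 5 = 5.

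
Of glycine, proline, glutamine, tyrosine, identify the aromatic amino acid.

F, W, and Y each carry an aromatic ring on the side chain.
Of the listed options, only tyrosine belongs to this group.

tyrosine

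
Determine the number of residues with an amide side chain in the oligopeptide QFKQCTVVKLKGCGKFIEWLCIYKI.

2

Only N (asparagine) and Q (glutamine) carry a side-chain carboxamide.
Matching residues: Q1, Q4.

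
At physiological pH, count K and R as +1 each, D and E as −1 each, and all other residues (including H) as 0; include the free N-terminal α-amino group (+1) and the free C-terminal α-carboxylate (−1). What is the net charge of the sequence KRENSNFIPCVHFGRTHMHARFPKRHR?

+6

Positive (K, R): K1, R2, R15, R21, K24, R25, R27 → +7.
Negative (D, E): E3 → −1.
The N-terminus (+1) and C-terminus (−1) cancel.
Net charge = (+7) + (−1) = +6.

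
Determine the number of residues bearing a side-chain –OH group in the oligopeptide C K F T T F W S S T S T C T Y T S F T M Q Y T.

14

Serine (S), threonine (T), and tyrosine (Y) each carry a hydroxyl group on the side chain.
Matching residues: T4, T5, S8, S9, T10, S11, T12, T14, Y15, T16, S17, T19, Y22, T23.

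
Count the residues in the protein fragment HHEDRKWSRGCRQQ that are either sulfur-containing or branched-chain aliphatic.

1

Sulfur-containing: C, M. Branched-chain aliphatic: I, L, V.
Sulfur-containing residues here: C11 (1).
Branched-chain aliphatic residues here: none (0).
The two groups share no amino acid, so total = 1 + 0 = 1.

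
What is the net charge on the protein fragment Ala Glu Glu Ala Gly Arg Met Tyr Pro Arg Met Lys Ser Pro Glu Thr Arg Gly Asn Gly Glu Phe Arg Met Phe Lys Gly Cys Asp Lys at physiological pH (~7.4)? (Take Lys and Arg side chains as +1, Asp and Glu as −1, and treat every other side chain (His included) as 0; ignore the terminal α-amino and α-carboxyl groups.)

+2

Positive (K, R): Arg6, Arg10, Lys12, Arg17, Arg23, Lys26, Lys30 → +7.
Negative (D, E): Glu2, Glu3, Glu15, Glu21, Asp29 → −5.
Net charge = (+7) + (−5) = +2.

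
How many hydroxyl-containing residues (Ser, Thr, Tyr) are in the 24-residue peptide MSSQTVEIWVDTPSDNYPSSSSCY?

Matching residues: S2, S3, T5, T12, S14, Y17, S19, S20, S21, S22, Y24.

11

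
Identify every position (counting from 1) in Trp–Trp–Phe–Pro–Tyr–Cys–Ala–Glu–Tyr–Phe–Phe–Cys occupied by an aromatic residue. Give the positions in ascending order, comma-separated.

Phenylalanine (F), tryptophan (W), and tyrosine (Y) have aromatic ring side chains.
Matching residues: Trp1, Trp2, Phe3, Tyr5, Tyr9, Phe10, Phe11.

1, 2, 3, 5, 9, 10, 11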